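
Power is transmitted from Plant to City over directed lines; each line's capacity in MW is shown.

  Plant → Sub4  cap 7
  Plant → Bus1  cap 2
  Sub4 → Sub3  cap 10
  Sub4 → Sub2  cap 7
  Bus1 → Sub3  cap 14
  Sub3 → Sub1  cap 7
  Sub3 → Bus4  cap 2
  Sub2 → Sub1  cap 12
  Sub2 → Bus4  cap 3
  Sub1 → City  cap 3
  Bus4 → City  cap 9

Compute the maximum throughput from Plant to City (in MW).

Augment Plant→Sub4→Sub3→Sub1→City: bottleneck 3, flow now 3.
Augment Plant→Sub4→Sub3→Bus4→City: bottleneck 2, flow now 5.
Augment Plant→Sub4→Sub2→Bus4→City: bottleneck 2, flow now 7.
Augment Plant→Bus1→Sub3→Sub4→Sub2→Bus4→City: bottleneck 1, flow now 8. (uses reverse residual edge)
No augmenting path remains; maximum flow = 8.
In the residual graph, reachable from Plant: {Plant, Sub4, Bus1, Sub3, Sub2, Sub1}.
Min-cut edges: Sub3→Bus4 (2), Sub2→Bus4 (3), Sub1→City (3); capacity 2 + 3 + 3 = 8.
This cut is saturated, so no flow can exceed 8.

8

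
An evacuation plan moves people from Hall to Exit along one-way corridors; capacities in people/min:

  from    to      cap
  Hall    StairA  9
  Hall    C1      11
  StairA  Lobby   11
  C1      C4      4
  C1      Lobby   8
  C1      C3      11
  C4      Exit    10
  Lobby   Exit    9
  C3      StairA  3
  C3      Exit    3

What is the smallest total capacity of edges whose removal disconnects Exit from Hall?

16

Augment Hall→StairA→Lobby→Exit: bottleneck 9, flow now 9.
Augment Hall→C1→C4→Exit: bottleneck 4, flow now 13.
Augment Hall→C1→C3→Exit: bottleneck 3, flow now 16.
No augmenting path remains; maximum flow = 16.
By max-flow min-cut, the minimum cut capacity equals the max flow.
In the residual graph, reachable from Hall: {Hall, StairA, C1, Lobby, C3}.
Min-cut edges: C1→C4 (4), Lobby→Exit (9), C3→Exit (3); capacity 4 + 9 + 3 = 16.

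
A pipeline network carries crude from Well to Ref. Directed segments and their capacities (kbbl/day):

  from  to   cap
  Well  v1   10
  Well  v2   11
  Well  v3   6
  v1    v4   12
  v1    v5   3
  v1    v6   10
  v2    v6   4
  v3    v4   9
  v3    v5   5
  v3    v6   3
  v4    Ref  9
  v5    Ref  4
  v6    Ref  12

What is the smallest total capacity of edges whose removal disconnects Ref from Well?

Augment Well→v1→v4→Ref: bottleneck 9, flow now 9.
Augment Well→v1→v5→Ref: bottleneck 1, flow now 10.
Augment Well→v2→v6→Ref: bottleneck 4, flow now 14.
Augment Well→v3→v5→Ref: bottleneck 3, flow now 17.
Augment Well→v3→v6→Ref: bottleneck 3, flow now 20.
No augmenting path remains; maximum flow = 20.
By max-flow min-cut, the minimum cut capacity equals the max flow.
In the residual graph, reachable from Well: {Well, v2}.
Min-cut edges: Well→v1 (10), Well→v3 (6), v2→v6 (4); capacity 10 + 6 + 4 = 20.

20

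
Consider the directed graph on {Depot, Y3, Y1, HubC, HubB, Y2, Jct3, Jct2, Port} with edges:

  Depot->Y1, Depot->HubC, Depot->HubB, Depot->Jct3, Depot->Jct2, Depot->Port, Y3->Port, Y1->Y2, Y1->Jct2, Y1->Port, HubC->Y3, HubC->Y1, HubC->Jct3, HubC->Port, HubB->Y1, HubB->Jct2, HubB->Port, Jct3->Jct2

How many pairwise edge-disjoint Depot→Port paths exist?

4

Assign every edge capacity 1; by Menger, the answer equals the max flow.
Path Depot→Port (+1); total 1.
Path Depot→Y1→Port (+1); total 2.
Path Depot→HubC→Port (+1); total 3.
Path Depot→HubB→Port (+1); total 4.
No residual Depot→Port path; max flow = 4.
Certifying cut of size 4: {Depot→HubB, Depot→HubC, Depot→Port, Depot→Y1}.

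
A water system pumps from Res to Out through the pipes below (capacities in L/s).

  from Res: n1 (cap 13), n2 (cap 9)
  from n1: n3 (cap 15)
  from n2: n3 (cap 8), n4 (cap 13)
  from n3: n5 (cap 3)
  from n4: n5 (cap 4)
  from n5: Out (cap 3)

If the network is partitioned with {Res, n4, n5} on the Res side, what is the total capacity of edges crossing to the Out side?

Edges leaving {Res, n4, n5}: Res→n1 (13), Res→n2 (9), n5→Out (3).
Cut capacity = 13 + 9 + 3 = 25.

25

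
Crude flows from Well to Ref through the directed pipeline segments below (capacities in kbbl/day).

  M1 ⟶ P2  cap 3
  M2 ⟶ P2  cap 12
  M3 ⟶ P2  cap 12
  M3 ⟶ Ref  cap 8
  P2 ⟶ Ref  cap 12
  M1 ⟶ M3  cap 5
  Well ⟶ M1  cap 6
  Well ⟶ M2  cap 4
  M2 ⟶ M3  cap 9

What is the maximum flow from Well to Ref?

10

Augment Well→M2→P2→Ref: bottleneck 4, flow now 4.
Augment Well→M1→P2→Ref: bottleneck 3, flow now 7.
Augment Well→M1→M3→Ref: bottleneck 3, flow now 10.
No augmenting path remains; maximum flow = 10.
In the residual graph, reachable from Well: {Well}.
Min-cut edges: Well→M2 (4), Well→M1 (6); capacity 4 + 6 = 10.
This cut is saturated, so no flow can exceed 10.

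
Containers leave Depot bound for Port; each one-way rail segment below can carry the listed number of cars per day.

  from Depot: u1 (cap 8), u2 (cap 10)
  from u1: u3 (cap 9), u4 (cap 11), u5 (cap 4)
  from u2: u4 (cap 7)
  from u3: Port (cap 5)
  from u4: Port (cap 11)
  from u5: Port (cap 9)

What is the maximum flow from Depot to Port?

15

Augment Depot→u1→u3→Port: bottleneck 5, flow now 5.
Augment Depot→u1→u4→Port: bottleneck 3, flow now 8.
Augment Depot→u2→u4→Port: bottleneck 7, flow now 15.
No augmenting path remains; maximum flow = 15.
In the residual graph, reachable from Depot: {Depot, u2}.
Min-cut edges: Depot→u1 (8), u2→u4 (7); capacity 8 + 7 = 15.
This cut is saturated, so no flow can exceed 15.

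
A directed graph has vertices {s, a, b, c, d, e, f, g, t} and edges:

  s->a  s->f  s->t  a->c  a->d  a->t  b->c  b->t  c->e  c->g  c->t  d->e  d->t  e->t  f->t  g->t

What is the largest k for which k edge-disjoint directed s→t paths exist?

Assign every edge capacity 1; by Menger, the answer equals the max flow.
Path s→t (+1); total 1.
Path s→a→t (+1); total 2.
Path s→f→t (+1); total 3.
No residual s→t path; max flow = 3.
Certifying cut of size 3: {s→a, s→f, s→t}.

3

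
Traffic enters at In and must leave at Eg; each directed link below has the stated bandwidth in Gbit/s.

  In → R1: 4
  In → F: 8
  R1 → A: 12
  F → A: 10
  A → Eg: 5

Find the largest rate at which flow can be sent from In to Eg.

Augment In→R1→A→Eg: bottleneck 4, flow now 4.
Augment In→F→A→Eg: bottleneck 1, flow now 5.
No augmenting path remains; maximum flow = 5.
In the residual graph, reachable from In: {In, R1, F, A}.
Min-cut edges: A→Eg (5); capacity 5 = 5.
This cut is saturated, so no flow can exceed 5.

5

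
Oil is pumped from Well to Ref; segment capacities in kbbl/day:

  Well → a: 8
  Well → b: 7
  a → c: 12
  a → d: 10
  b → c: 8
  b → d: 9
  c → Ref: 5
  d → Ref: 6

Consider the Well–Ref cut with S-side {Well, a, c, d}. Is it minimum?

Given cut capacity: 7 + 5 + 6 = 18.
Augment Well→a→c→Ref: bottleneck 5, flow now 5.
Augment Well→a→d→Ref: bottleneck 3, flow now 8.
Augment Well→b→d→Ref: bottleneck 3, flow now 11.
No augmenting path remains; maximum flow = 11.
In the residual graph, reachable from Well: {Well, a, b, c, d}.
Min-cut edges: c→Ref (5), d→Ref (6); capacity 5 + 6 = 11.
Cut capacity 18 exceeds the max flow 11, so it is not minimum.

No — its capacity is 18, but the minimum cut has capacity 11.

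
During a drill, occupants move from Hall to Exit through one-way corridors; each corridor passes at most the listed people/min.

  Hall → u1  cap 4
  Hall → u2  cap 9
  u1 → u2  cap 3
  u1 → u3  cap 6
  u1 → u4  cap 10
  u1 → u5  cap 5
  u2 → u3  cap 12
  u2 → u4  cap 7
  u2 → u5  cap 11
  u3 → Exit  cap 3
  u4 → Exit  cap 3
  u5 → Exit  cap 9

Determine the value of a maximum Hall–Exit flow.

13

Augment Hall→u1→u3→Exit: bottleneck 3, flow now 3.
Augment Hall→u1→u4→Exit: bottleneck 1, flow now 4.
Augment Hall→u2→u4→Exit: bottleneck 2, flow now 6.
Augment Hall→u2→u5→Exit: bottleneck 7, flow now 13.
No augmenting path remains; maximum flow = 13.
In the residual graph, reachable from Hall: {Hall}.
Min-cut edges: Hall→u1 (4), Hall→u2 (9); capacity 4 + 9 = 13.
This cut is saturated, so no flow can exceed 13.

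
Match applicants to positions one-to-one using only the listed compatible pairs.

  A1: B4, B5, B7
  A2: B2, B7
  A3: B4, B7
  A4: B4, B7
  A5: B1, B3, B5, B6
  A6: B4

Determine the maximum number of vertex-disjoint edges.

Unit-capacity flow: source→left, listed edges, right→sink; max matching = max flow.
Augmenting path A1→B4 (+1); matched 1.
Augmenting path A2→B2 (+1); matched 2.
Augmenting path A3→B7 (+1); matched 3.
Augmenting path A5→B1 (+1); matched 4.
Augmenting path A4→B4→A1→B5 (+1); matched 5.
No augmenting path remains; maximum matching = 5.
König certificate: {A1, A2, A5, B4, B7} is a vertex cover of size 5 (every listed pair touches it), so no matching can be larger.

5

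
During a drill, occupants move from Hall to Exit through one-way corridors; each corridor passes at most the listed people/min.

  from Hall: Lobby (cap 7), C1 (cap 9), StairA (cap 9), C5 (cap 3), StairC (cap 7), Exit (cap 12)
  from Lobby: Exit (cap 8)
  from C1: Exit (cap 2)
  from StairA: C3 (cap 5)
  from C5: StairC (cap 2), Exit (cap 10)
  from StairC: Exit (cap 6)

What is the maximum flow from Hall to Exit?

30

Augment Hall→Exit: bottleneck 12, flow now 12.
Augment Hall→Lobby→Exit: bottleneck 7, flow now 19.
Augment Hall→C1→Exit: bottleneck 2, flow now 21.
Augment Hall→C5→Exit: bottleneck 3, flow now 24.
Augment Hall→StairC→Exit: bottleneck 6, flow now 30.
No augmenting path remains; maximum flow = 30.
In the residual graph, reachable from Hall: {Hall, C1, StairA, C3, StairC}.
Min-cut edges: Hall→Lobby (7), Hall→C5 (3), Hall→Exit (12), C1→Exit (2), StairC→Exit (6); capacity 7 + 3 + 12 + 2 + 6 = 30.
This cut is saturated, so no flow can exceed 30.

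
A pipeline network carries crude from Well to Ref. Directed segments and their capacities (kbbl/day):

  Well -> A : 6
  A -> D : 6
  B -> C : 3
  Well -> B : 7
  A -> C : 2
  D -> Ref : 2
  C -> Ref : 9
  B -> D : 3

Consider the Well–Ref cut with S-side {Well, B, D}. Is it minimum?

Given cut capacity: 6 + 3 + 2 = 11.
Augment Well→A→C→Ref: bottleneck 2, flow now 2.
Augment Well→A→D→Ref: bottleneck 2, flow now 4.
Augment Well→B→C→Ref: bottleneck 3, flow now 7.
No augmenting path remains; maximum flow = 7.
In the residual graph, reachable from Well: {Well, A, B, D}.
Min-cut edges: A→C (2), B→C (3), D→Ref (2); capacity 2 + 3 + 2 = 7.
Cut capacity 11 exceeds the max flow 7, so it is not minimum.

No — its capacity is 11, but the minimum cut has capacity 7.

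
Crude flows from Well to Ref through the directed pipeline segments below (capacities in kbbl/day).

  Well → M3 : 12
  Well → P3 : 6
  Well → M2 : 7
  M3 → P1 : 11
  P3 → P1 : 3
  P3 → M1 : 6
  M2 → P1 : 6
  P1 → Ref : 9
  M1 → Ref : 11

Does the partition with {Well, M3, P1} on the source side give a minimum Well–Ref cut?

No — its capacity is 22, but the minimum cut has capacity 15.

Given cut capacity: 6 + 7 + 9 = 22.
Augment Well→M3→P1→Ref: bottleneck 9, flow now 9.
Augment Well→P3→M1→Ref: bottleneck 6, flow now 15.
No augmenting path remains; maximum flow = 15.
In the residual graph, reachable from Well: {Well, M3, M2, P1}.
Min-cut edges: Well→P3 (6), P1→Ref (9); capacity 6 + 9 = 15.
Cut capacity 22 exceeds the max flow 15, so it is not minimum.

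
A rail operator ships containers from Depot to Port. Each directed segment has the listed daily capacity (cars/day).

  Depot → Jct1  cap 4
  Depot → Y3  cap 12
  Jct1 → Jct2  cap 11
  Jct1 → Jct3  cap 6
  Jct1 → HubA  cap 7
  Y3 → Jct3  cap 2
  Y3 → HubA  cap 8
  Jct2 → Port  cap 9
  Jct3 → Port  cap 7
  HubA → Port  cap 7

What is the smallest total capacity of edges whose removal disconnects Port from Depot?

13

Augment Depot→Jct1→Jct2→Port: bottleneck 4, flow now 4.
Augment Depot→Y3→Jct3→Port: bottleneck 2, flow now 6.
Augment Depot→Y3→HubA→Port: bottleneck 7, flow now 13.
No augmenting path remains; maximum flow = 13.
By max-flow min-cut, the minimum cut capacity equals the max flow.
In the residual graph, reachable from Depot: {Depot, Y3, HubA}.
Min-cut edges: Depot→Jct1 (4), Y3→Jct3 (2), HubA→Port (7); capacity 4 + 2 + 7 = 13.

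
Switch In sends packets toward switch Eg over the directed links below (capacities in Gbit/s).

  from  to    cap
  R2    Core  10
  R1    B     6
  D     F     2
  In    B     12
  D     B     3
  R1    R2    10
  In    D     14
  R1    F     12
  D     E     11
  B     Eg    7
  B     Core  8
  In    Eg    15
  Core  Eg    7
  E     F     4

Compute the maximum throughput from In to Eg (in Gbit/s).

29

Augment In→Eg: bottleneck 15, flow now 15.
Augment In→B→Eg: bottleneck 7, flow now 22.
Augment In→B→Core→Eg: bottleneck 5, flow now 27.
Augment In→D→B→Core→Eg: bottleneck 2, flow now 29.
No augmenting path remains; maximum flow = 29.
In the residual graph, reachable from In: {In, B, D, Core, E, F}.
Min-cut edges: In→Eg (15), B→Eg (7), Core→Eg (7); capacity 15 + 7 + 7 = 29.
This cut is saturated, so no flow can exceed 29.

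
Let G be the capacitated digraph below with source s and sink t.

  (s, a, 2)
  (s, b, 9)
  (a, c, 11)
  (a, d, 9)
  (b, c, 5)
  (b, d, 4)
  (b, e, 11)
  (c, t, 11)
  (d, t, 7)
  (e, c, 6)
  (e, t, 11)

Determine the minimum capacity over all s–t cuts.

11

Augment s→a→c→t: bottleneck 2, flow now 2.
Augment s→b→c→t: bottleneck 5, flow now 7.
Augment s→b→d→t: bottleneck 4, flow now 11.
No augmenting path remains; maximum flow = 11.
By max-flow min-cut, the minimum cut capacity equals the max flow.
In the residual graph, reachable from s: {s}.
Min-cut edges: s→a (2), s→b (9); capacity 2 + 9 = 11.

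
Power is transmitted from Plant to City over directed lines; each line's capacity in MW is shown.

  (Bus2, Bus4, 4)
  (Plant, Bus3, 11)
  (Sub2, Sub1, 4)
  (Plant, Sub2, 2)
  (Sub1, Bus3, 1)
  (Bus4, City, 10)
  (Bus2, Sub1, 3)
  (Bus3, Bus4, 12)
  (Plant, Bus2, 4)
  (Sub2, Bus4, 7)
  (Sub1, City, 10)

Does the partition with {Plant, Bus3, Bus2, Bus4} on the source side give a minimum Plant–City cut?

Given cut capacity: 2 + 3 + 10 = 15.
Augment Plant→Bus3→Bus4→City: bottleneck 10, flow now 10.
Augment Plant→Bus2→Sub1→City: bottleneck 3, flow now 13.
Augment Plant→Sub2→Sub1→City: bottleneck 2, flow now 15.
No augmenting path remains; maximum flow = 15.
Cut capacity 15 equals the max flow, so it is a minimum cut.

Yes — it is a minimum cut (capacity 15).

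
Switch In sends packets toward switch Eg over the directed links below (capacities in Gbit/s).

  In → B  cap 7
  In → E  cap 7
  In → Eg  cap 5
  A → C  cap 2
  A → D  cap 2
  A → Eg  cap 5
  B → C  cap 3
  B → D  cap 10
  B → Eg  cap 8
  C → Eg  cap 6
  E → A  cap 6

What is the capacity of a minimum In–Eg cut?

Augment In→Eg: bottleneck 5, flow now 5.
Augment In→B→Eg: bottleneck 7, flow now 12.
Augment In→E→A→Eg: bottleneck 5, flow now 17.
Augment In→E→A→C→Eg: bottleneck 1, flow now 18.
No augmenting path remains; maximum flow = 18.
By max-flow min-cut, the minimum cut capacity equals the max flow.
In the residual graph, reachable from In: {In, E}.
Min-cut edges: In→B (7), In→Eg (5), E→A (6); capacity 7 + 5 + 6 = 18.

18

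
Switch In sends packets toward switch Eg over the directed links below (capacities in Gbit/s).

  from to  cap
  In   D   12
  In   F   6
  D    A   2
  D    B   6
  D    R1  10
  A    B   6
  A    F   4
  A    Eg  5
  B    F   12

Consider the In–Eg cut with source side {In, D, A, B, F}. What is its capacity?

Edges leaving {In, D, A, B, F}: D→R1 (10), A→Eg (5).
Cut capacity = 10 + 5 = 15.

15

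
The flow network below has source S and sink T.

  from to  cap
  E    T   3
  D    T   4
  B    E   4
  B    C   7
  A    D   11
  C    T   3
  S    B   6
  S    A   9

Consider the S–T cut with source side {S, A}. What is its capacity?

17

Edges leaving {S, A}: S→B (6), A→D (11).
Cut capacity = 6 + 11 = 17.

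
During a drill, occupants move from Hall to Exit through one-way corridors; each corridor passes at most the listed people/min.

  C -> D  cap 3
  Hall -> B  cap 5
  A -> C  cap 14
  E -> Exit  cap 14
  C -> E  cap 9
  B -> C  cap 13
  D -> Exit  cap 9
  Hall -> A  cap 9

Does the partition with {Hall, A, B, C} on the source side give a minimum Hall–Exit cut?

Given cut capacity: 3 + 9 = 12.
Augment Hall→A→C→D→Exit: bottleneck 3, flow now 3.
Augment Hall→A→C→E→Exit: bottleneck 6, flow now 9.
Augment Hall→B→C→E→Exit: bottleneck 3, flow now 12.
No augmenting path remains; maximum flow = 12.
Cut capacity 12 equals the max flow, so it is a minimum cut.

Yes — it is a minimum cut (capacity 12).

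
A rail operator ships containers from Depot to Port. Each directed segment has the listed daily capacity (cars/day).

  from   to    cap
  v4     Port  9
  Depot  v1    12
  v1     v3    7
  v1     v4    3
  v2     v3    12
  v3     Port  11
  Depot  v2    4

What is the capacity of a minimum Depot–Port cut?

14

Augment Depot→v1→v3→Port: bottleneck 7, flow now 7.
Augment Depot→v1→v4→Port: bottleneck 3, flow now 10.
Augment Depot→v2→v3→Port: bottleneck 4, flow now 14.
No augmenting path remains; maximum flow = 14.
By max-flow min-cut, the minimum cut capacity equals the max flow.
In the residual graph, reachable from Depot: {Depot, v1}.
Min-cut edges: Depot→v2 (4), v1→v3 (7), v1→v4 (3); capacity 4 + 7 + 3 = 14.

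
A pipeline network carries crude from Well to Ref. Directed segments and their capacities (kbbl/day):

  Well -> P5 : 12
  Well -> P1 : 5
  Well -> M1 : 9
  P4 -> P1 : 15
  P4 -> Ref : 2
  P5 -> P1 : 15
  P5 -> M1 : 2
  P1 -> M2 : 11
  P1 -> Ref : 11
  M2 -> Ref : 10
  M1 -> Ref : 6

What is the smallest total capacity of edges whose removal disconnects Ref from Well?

Augment Well→P1→Ref: bottleneck 5, flow now 5.
Augment Well→M1→Ref: bottleneck 6, flow now 11.
Augment Well→P5→P1→Ref: bottleneck 6, flow now 17.
Augment Well→P5→P1→M2→Ref: bottleneck 6, flow now 23.
No augmenting path remains; maximum flow = 23.
By max-flow min-cut, the minimum cut capacity equals the max flow.
In the residual graph, reachable from Well: {Well, M1}.
Min-cut edges: Well→P5 (12), Well→P1 (5), M1→Ref (6); capacity 12 + 5 + 6 = 23.

23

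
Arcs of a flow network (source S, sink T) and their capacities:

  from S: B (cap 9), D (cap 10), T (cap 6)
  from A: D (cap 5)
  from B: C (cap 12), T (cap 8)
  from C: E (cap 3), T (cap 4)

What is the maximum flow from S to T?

Augment S→T: bottleneck 6, flow now 6.
Augment S→B→T: bottleneck 8, flow now 14.
Augment S→B→C→T: bottleneck 1, flow now 15.
No augmenting path remains; maximum flow = 15.
In the residual graph, reachable from S: {S, D}.
Min-cut edges: S→B (9), S→T (6); capacity 9 + 6 = 15.
This cut is saturated, so no flow can exceed 15.

15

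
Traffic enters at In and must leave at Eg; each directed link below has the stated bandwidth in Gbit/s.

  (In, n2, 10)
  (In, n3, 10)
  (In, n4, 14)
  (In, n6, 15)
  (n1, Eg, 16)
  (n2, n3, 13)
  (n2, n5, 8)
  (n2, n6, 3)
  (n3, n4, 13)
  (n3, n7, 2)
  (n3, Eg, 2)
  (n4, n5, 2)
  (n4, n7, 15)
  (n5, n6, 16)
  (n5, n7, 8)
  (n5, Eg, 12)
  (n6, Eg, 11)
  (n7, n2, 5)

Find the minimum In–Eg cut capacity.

Augment In→n3→Eg: bottleneck 2, flow now 2.
Augment In→n6→Eg: bottleneck 11, flow now 13.
Augment In→n2→n5→Eg: bottleneck 8, flow now 21.
Augment In→n4→n5→Eg: bottleneck 2, flow now 23.
No augmenting path remains; maximum flow = 23.
By max-flow min-cut, the minimum cut capacity equals the max flow.
In the residual graph, reachable from In: {In, n2, n3, n4, n6, n7}.
Min-cut edges: n2→n5 (8), n3→Eg (2), n4→n5 (2), n6→Eg (11); capacity 8 + 2 + 2 + 11 = 23.

23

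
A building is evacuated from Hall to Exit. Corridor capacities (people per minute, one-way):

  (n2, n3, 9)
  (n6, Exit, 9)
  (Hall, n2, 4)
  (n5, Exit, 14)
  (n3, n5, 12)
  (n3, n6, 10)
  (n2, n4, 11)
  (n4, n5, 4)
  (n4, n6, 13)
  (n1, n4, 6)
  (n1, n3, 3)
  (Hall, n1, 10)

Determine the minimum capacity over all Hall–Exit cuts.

13

Augment Hall→n1→n3→n5→Exit: bottleneck 3, flow now 3.
Augment Hall→n1→n4→n5→Exit: bottleneck 4, flow now 7.
Augment Hall→n1→n4→n6→Exit: bottleneck 2, flow now 9.
Augment Hall→n2→n3→n5→Exit: bottleneck 4, flow now 13.
No augmenting path remains; maximum flow = 13.
By max-flow min-cut, the minimum cut capacity equals the max flow.
In the residual graph, reachable from Hall: {Hall, n1}.
Min-cut edges: Hall→n2 (4), n1→n3 (3), n1→n4 (6); capacity 4 + 3 + 6 = 13.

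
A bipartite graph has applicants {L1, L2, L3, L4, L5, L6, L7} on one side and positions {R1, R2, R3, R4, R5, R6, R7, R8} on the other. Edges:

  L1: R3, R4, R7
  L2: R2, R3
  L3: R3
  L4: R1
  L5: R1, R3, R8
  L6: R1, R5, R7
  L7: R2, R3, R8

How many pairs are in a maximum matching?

6

Unit-capacity flow: source→left, listed edges, right→sink; max matching = max flow.
Augmenting path L1→R3 (+1); matched 1.
Augmenting path L2→R2 (+1); matched 2.
Augmenting path L4→R1 (+1); matched 3.
Augmenting path L5→R8 (+1); matched 4.
Augmenting path L6→R5 (+1); matched 5.
Augmenting path L3→R3→L1→R4 (+1); matched 6.
No augmenting path remains; maximum matching = 6.
König certificate: {L1, L6, R1, R2, R3, R8} is a vertex cover of size 6 (every listed pair touches it), so no matching can be larger.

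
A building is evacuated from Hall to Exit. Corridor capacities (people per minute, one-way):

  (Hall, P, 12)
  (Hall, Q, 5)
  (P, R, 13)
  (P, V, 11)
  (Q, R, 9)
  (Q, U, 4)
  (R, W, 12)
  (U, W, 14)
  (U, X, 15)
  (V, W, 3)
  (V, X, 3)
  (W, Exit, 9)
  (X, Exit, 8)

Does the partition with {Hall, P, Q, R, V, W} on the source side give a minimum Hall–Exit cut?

Given cut capacity: 4 + 3 + 9 = 16.
Augment Hall→P→R→W→Exit: bottleneck 9, flow now 9.
Augment Hall→P→V→X→Exit: bottleneck 3, flow now 12.
Augment Hall→Q→U→X→Exit: bottleneck 4, flow now 16.
No augmenting path remains; maximum flow = 16.
Cut capacity 16 equals the max flow, so it is a minimum cut.

Yes — it is a minimum cut (capacity 16).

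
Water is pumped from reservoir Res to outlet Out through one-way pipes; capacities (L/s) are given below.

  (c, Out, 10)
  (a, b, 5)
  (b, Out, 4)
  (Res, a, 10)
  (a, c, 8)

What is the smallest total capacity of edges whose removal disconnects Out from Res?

10

Augment Res→a→b→Out: bottleneck 4, flow now 4.
Augment Res→a→c→Out: bottleneck 6, flow now 10.
No augmenting path remains; maximum flow = 10.
By max-flow min-cut, the minimum cut capacity equals the max flow.
In the residual graph, reachable from Res: {Res}.
Min-cut edges: Res→a (10); capacity 10 = 10.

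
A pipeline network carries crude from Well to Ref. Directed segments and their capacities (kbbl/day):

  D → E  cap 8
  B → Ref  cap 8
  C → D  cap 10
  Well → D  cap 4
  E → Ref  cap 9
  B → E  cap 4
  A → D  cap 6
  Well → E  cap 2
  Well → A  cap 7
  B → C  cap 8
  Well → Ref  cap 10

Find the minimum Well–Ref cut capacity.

Augment Well→Ref: bottleneck 10, flow now 10.
Augment Well→E→Ref: bottleneck 2, flow now 12.
Augment Well→D→E→Ref: bottleneck 4, flow now 16.
Augment Well→A→D→E→Ref: bottleneck 3, flow now 19.
No augmenting path remains; maximum flow = 19.
By max-flow min-cut, the minimum cut capacity equals the max flow.
In the residual graph, reachable from Well: {Well, A, D, E}.
Min-cut edges: Well→Ref (10), E→Ref (9); capacity 10 + 9 = 19.

19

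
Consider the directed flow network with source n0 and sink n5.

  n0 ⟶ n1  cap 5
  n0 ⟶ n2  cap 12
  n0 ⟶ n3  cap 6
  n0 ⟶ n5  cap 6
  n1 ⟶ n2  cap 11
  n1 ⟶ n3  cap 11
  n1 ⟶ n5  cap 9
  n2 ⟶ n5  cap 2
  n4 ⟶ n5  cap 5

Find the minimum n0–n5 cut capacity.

Augment n0→n5: bottleneck 6, flow now 6.
Augment n0→n1→n5: bottleneck 5, flow now 11.
Augment n0→n2→n5: bottleneck 2, flow now 13.
No augmenting path remains; maximum flow = 13.
By max-flow min-cut, the minimum cut capacity equals the max flow.
In the residual graph, reachable from n0: {n0, n2, n3}.
Min-cut edges: n0→n1 (5), n0→n5 (6), n2→n5 (2); capacity 5 + 6 + 2 = 13.

13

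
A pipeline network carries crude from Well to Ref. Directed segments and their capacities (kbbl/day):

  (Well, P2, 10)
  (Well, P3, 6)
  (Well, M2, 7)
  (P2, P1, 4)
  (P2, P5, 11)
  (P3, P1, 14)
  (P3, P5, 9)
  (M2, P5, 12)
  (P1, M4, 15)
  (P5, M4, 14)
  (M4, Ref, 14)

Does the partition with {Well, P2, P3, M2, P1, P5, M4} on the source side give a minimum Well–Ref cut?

Given cut capacity: 14 = 14.
Augment Well→P2→P1→M4→Ref: bottleneck 4, flow now 4.
Augment Well→P2→P5→M4→Ref: bottleneck 6, flow now 10.
Augment Well→P3→P1→M4→Ref: bottleneck 4, flow now 14.
No augmenting path remains; maximum flow = 14.
Cut capacity 14 equals the max flow, so it is a minimum cut.

Yes — it is a minimum cut (capacity 14).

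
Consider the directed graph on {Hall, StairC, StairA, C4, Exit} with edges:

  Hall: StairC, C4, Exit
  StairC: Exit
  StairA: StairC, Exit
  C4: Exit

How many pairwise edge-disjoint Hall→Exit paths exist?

3

Assign every edge capacity 1; by Menger, the answer equals the max flow.
Path Hall→Exit (+1); total 1.
Path Hall→StairC→Exit (+1); total 2.
Path Hall→C4→Exit (+1); total 3.
No residual Hall→Exit path; max flow = 3.
Certifying cut of size 3: {Hall→C4, Hall→Exit, Hall→StairC}.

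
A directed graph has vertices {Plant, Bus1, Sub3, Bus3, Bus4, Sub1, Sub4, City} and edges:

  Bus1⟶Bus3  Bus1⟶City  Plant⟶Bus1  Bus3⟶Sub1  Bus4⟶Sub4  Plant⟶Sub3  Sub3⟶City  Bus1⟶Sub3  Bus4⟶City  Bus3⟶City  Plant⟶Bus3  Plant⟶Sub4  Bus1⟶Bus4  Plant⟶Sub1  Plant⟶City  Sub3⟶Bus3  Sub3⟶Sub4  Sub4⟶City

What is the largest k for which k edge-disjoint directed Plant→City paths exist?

Assign every edge capacity 1; by Menger, the answer equals the max flow.
Path Plant→City (+1); total 1.
Path Plant→Bus1→City (+1); total 2.
Path Plant→Sub3→City (+1); total 3.
Path Plant→Bus3→City (+1); total 4.
Path Plant→Sub4→City (+1); total 5.
No residual Plant→City path; max flow = 5.
Certifying cut of size 5: {Plant→Bus1, Plant→Bus3, Plant→City, Plant→Sub3, Plant→Sub4}.

5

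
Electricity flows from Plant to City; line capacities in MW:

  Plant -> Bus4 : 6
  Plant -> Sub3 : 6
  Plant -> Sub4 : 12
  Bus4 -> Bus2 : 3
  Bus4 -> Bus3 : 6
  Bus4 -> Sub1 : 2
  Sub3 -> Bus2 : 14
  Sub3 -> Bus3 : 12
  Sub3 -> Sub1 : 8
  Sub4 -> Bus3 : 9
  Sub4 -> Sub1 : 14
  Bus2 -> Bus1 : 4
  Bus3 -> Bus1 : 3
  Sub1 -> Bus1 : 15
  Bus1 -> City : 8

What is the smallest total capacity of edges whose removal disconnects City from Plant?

8

Augment Plant→Bus4→Bus2→Bus1→City: bottleneck 3, flow now 3.
Augment Plant→Bus4→Bus3→Bus1→City: bottleneck 3, flow now 6.
Augment Plant→Sub3→Bus2→Bus1→City: bottleneck 1, flow now 7.
Augment Plant→Sub3→Sub1→Bus1→City: bottleneck 1, flow now 8.
No augmenting path remains; maximum flow = 8.
By max-flow min-cut, the minimum cut capacity equals the max flow.
In the residual graph, reachable from Plant: {Plant, Bus4, Sub3, Sub4, Bus2, Bus3, Sub1, Bus1}.
Min-cut edges: Bus1→City (8); capacity 8 = 8.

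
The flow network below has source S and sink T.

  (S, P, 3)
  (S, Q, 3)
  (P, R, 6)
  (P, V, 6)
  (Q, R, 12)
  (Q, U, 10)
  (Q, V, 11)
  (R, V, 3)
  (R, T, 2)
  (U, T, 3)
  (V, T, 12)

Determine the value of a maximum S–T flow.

6

Augment S→P→R→T: bottleneck 2, flow now 2.
Augment S→P→V→T: bottleneck 1, flow now 3.
Augment S→Q→U→T: bottleneck 3, flow now 6.
No augmenting path remains; maximum flow = 6.
In the residual graph, reachable from S: {S}.
Min-cut edges: S→P (3), S→Q (3); capacity 3 + 3 = 6.
This cut is saturated, so no flow can exceed 6.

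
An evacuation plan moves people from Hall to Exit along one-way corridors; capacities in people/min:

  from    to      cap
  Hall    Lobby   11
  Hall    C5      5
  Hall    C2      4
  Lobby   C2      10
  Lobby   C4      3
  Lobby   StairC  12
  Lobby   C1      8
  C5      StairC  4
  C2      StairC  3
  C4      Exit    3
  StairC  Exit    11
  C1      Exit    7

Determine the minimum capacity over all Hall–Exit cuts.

Augment Hall→Lobby→C4→Exit: bottleneck 3, flow now 3.
Augment Hall→Lobby→StairC→Exit: bottleneck 8, flow now 11.
Augment Hall→C5→StairC→Exit: bottleneck 3, flow now 14.
Augment Hall→C5→StairC→Lobby→C1→Exit: bottleneck 1, flow now 15. (uses reverse residual edge)
Augment Hall→C2→StairC→Lobby→C1→Exit: bottleneck 3, flow now 18. (uses reverse residual edge)
No augmenting path remains; maximum flow = 18.
By max-flow min-cut, the minimum cut capacity equals the max flow.
In the residual graph, reachable from Hall: {Hall, C5, C2}.
Min-cut edges: Hall→Lobby (11), C5→StairC (4), C2→StairC (3); capacity 11 + 4 + 3 = 18.

18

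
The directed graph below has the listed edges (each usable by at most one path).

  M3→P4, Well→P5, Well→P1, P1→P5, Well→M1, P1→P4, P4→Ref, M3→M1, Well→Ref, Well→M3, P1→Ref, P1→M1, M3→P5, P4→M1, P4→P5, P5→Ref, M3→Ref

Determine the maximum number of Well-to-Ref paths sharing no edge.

4

Assign every edge capacity 1; by Menger, the answer equals the max flow.
Path Well→Ref (+1); total 1.
Path Well→P1→Ref (+1); total 2.
Path Well→M3→Ref (+1); total 3.
Path Well→P5→Ref (+1); total 4.
No residual Well→Ref path; max flow = 4.
Certifying cut of size 4: {Well→M3, Well→P1, Well→P5, Well→Ref}.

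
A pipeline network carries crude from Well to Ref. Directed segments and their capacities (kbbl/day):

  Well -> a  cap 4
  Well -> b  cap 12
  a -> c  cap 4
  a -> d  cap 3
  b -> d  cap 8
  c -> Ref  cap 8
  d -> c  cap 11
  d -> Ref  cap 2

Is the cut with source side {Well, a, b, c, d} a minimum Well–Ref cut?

Given cut capacity: 8 + 2 = 10.
Augment Well→a→c→Ref: bottleneck 4, flow now 4.
Augment Well→b→d→Ref: bottleneck 2, flow now 6.
Augment Well→b→d→c→Ref: bottleneck 4, flow now 10.
No augmenting path remains; maximum flow = 10.
Cut capacity 10 equals the max flow, so it is a minimum cut.

Yes — it is a minimum cut (capacity 10).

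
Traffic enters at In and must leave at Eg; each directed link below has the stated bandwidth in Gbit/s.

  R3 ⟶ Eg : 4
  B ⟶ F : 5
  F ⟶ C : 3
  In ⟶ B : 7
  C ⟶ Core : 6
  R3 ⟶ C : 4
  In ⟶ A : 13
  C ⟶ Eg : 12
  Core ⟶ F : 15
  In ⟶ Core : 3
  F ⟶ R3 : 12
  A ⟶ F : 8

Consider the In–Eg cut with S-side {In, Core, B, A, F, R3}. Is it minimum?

Yes — it is a minimum cut (capacity 11).

Given cut capacity: 3 + 4 + 4 = 11.
Augment In→Core→F→R3→Eg: bottleneck 3, flow now 3.
Augment In→B→F→R3→Eg: bottleneck 1, flow now 4.
Augment In→B→F→C→Eg: bottleneck 3, flow now 7.
Augment In→B→F→R3→C→Eg: bottleneck 1, flow now 8.
Augment In→A→F→R3→C→Eg: bottleneck 3, flow now 11.
No augmenting path remains; maximum flow = 11.
Cut capacity 11 equals the max flow, so it is a minimum cut.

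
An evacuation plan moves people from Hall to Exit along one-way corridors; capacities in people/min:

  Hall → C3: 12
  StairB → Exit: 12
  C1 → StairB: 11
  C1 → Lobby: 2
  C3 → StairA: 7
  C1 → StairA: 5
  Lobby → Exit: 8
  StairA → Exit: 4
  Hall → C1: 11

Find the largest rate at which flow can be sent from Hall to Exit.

15

Augment Hall→C1→Lobby→Exit: bottleneck 2, flow now 2.
Augment Hall→C1→StairB→Exit: bottleneck 9, flow now 11.
Augment Hall→C3→StairA→Exit: bottleneck 4, flow now 15.
No augmenting path remains; maximum flow = 15.
In the residual graph, reachable from Hall: {Hall, C3, StairA}.
Min-cut edges: Hall→C1 (11), StairA→Exit (4); capacity 11 + 4 = 15.
This cut is saturated, so no flow can exceed 15.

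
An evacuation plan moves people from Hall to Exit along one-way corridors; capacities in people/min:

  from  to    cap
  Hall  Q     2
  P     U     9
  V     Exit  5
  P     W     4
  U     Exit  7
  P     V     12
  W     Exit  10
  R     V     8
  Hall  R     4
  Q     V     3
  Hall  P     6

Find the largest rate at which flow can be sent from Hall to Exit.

11

Augment Hall→P→U→Exit: bottleneck 6, flow now 6.
Augment Hall→Q→V→Exit: bottleneck 2, flow now 8.
Augment Hall→R→V→Exit: bottleneck 3, flow now 11.
No augmenting path remains; maximum flow = 11.
In the residual graph, reachable from Hall: {Hall, Q, R, V}.
Min-cut edges: Hall→P (6), V→Exit (5); capacity 6 + 5 = 11.
This cut is saturated, so no flow can exceed 11.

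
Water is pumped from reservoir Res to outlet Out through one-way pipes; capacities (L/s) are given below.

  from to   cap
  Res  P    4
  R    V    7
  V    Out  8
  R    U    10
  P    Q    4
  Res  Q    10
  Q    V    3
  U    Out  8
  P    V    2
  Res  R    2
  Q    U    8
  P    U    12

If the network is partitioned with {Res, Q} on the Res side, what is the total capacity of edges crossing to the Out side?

17

Edges leaving {Res, Q}: Res→P (4), Res→R (2), Q→U (8), Q→V (3).
Cut capacity = 4 + 2 + 8 + 3 = 17.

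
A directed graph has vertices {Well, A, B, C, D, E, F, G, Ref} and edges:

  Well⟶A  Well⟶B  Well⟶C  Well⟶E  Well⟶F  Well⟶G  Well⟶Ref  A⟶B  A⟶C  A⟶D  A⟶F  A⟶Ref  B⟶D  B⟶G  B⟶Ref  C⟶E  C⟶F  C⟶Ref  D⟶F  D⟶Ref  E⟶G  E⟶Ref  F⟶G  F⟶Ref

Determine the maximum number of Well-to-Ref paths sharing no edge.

Assign every edge capacity 1; by Menger, the answer equals the max flow.
Path Well→Ref (+1); total 1.
Path Well→A→Ref (+1); total 2.
Path Well→B→Ref (+1); total 3.
Path Well→C→Ref (+1); total 4.
Path Well→E→Ref (+1); total 5.
Path Well→F→Ref (+1); total 6.
No residual Well→Ref path; max flow = 6.
Certifying cut of size 6: {Well→A, Well→B, Well→C, Well→E, Well→F, Well→Ref}.

6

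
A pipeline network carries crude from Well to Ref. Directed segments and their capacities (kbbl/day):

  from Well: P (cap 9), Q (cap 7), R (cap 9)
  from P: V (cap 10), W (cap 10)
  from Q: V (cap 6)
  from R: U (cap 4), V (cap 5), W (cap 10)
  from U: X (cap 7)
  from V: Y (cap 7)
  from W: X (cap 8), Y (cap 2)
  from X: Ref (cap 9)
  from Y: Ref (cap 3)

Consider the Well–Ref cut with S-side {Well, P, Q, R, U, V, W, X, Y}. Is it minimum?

Given cut capacity: 9 + 3 = 12.
Augment Well→P→V→Y→Ref: bottleneck 3, flow now 3.
Augment Well→P→W→X→Ref: bottleneck 6, flow now 9.
Augment Well→R→U→X→Ref: bottleneck 3, flow now 12.
No augmenting path remains; maximum flow = 12.
Cut capacity 12 equals the max flow, so it is a minimum cut.

Yes — it is a minimum cut (capacity 12).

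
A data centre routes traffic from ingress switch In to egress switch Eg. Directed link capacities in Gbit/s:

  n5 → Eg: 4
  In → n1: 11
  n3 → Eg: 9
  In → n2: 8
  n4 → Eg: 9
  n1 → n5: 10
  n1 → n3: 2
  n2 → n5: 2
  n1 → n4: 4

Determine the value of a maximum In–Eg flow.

10

Augment In→n1→n3→Eg: bottleneck 2, flow now 2.
Augment In→n1→n4→Eg: bottleneck 4, flow now 6.
Augment In→n1→n5→Eg: bottleneck 4, flow now 10.
No augmenting path remains; maximum flow = 10.
In the residual graph, reachable from In: {In, n1, n2, n5}.
Min-cut edges: n1→n3 (2), n1→n4 (4), n5→Eg (4); capacity 2 + 4 + 4 = 10.
This cut is saturated, so no flow can exceed 10.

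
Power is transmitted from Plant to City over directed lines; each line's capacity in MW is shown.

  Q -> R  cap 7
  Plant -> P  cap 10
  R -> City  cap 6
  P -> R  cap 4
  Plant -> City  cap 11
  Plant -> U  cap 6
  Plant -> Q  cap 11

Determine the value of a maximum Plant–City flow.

Augment Plant→City: bottleneck 11, flow now 11.
Augment Plant→P→R→City: bottleneck 4, flow now 15.
Augment Plant→Q→R→City: bottleneck 2, flow now 17.
No augmenting path remains; maximum flow = 17.
In the residual graph, reachable from Plant: {Plant, P, Q, R, U}.
Min-cut edges: Plant→City (11), R→City (6); capacity 11 + 6 = 17.
This cut is saturated, so no flow can exceed 17.

17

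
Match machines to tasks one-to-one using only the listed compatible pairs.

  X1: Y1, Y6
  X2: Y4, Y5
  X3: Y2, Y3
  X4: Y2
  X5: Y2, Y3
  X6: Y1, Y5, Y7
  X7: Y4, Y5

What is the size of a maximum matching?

Unit-capacity flow: source→left, listed edges, right→sink; max matching = max flow.
Augmenting path X1→Y1 (+1); matched 1.
Augmenting path X2→Y4 (+1); matched 2.
Augmenting path X3→Y2 (+1); matched 3.
Augmenting path X5→Y3 (+1); matched 4.
Augmenting path X6→Y5 (+1); matched 5.
Augmenting path X7→Y5→X6→Y7 (+1); matched 6.
No augmenting path remains; maximum matching = 6.
König certificate: {X1, X2, X6, X7, Y2, Y3} is a vertex cover of size 6 (every listed pair touches it), so no matching can be larger.

6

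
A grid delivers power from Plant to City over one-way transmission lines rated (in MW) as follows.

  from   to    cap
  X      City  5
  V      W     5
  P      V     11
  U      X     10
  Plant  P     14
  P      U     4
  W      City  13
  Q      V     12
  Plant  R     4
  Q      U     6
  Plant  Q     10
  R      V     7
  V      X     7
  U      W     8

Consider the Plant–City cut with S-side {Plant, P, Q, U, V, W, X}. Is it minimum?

No — its capacity is 22, but the minimum cut has capacity 18.

Given cut capacity: 4 + 13 + 5 = 22.
Augment Plant→P→U→W→City: bottleneck 4, flow now 4.
Augment Plant→P→V→W→City: bottleneck 5, flow now 9.
Augment Plant→P→V→X→City: bottleneck 5, flow now 14.
Augment Plant→Q→U→W→City: bottleneck 4, flow now 18.
No augmenting path remains; maximum flow = 18.
In the residual graph, reachable from Plant: {Plant, P, Q, R, U, V, X}.
Min-cut edges: U→W (8), V→W (5), X→City (5); capacity 8 + 5 + 5 = 18.
Cut capacity 22 exceeds the max flow 18, so it is not minimum.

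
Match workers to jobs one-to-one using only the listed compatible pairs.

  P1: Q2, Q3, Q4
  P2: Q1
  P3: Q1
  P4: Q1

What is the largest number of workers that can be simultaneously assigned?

Unit-capacity flow: source→left, listed edges, right→sink; max matching = max flow.
Augmenting path P1→Q2 (+1); matched 1.
Augmenting path P2→Q1 (+1); matched 2.
No augmenting path remains; maximum matching = 2.
König certificate: {P1, Q1} is a vertex cover of size 2 (every listed pair touches it), so no matching can be larger.

2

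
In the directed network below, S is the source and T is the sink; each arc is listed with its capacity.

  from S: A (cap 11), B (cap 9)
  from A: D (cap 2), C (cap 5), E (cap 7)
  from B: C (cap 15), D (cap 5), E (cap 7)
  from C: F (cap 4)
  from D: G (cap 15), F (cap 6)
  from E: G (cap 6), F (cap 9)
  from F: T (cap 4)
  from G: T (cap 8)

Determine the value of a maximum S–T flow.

Augment S→A→C→F→T: bottleneck 4, flow now 4.
Augment S→A→D→G→T: bottleneck 2, flow now 6.
Augment S→A→E→G→T: bottleneck 5, flow now 11.
Augment S→B→D→G→T: bottleneck 1, flow now 12.
No augmenting path remains; maximum flow = 12.
In the residual graph, reachable from S: {S, A, B, C, D, E, F, G}.
Min-cut edges: F→T (4), G→T (8); capacity 4 + 8 = 12.
This cut is saturated, so no flow can exceed 12.

12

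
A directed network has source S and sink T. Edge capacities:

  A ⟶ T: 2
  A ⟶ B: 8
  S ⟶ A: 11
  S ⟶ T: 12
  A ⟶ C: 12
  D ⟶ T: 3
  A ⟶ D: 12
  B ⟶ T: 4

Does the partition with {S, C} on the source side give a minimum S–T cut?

No — its capacity is 23, but the minimum cut has capacity 21.

Given cut capacity: 11 + 12 = 23.
Augment S→T: bottleneck 12, flow now 12.
Augment S→A→T: bottleneck 2, flow now 14.
Augment S→A→B→T: bottleneck 4, flow now 18.
Augment S→A→D→T: bottleneck 3, flow now 21.
No augmenting path remains; maximum flow = 21.
In the residual graph, reachable from S: {S, A, B, C, D}.
Min-cut edges: S→T (12), A→T (2), B→T (4), D→T (3); capacity 12 + 2 + 4 + 3 = 21.
Cut capacity 23 exceeds the max flow 21, so it is not minimum.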